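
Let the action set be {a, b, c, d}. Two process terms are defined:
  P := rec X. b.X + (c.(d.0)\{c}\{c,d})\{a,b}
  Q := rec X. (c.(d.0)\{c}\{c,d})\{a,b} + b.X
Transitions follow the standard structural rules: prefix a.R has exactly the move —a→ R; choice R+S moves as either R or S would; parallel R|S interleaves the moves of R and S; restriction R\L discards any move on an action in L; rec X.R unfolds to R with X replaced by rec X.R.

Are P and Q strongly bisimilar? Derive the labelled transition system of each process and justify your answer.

Reachable graph of P (2 states):
  s0 = rec X. b.X + (c.(d.0)\{c}\{c,d})\{a,b} → --b--▸ s0, --c--▸ s1
  s1 = (d.0)\{c}\{c,d}\{a,b} → stopped
Reachable graph of Q (2 states):
  t0 = rec X. (c.(d.0)\{c}\{c,d})\{a,b} + b.X → --b--▸ t0, --c--▸ t1
  t1 = (d.0)\{c}\{c,d}\{a,b} → stopped
Partition-refinement fixed point:
  B0 = {s0, t0}
  B1 = {s1, t1}
s0 ∈ B0, t0 ∈ B0 → same block

bisimilar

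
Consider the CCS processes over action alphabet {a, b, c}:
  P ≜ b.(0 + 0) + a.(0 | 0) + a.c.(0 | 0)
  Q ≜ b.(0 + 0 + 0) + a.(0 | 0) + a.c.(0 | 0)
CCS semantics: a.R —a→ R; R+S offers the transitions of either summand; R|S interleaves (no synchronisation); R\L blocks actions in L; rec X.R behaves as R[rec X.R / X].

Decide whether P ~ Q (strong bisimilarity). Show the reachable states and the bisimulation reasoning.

YES

P's transition system — 4 states:
  m0 = b.(0 + 0) + a.(0 | 0) + a.c.(0 | 0) → =a=> m1, =a=> m2, =b=> m3
  m1 = 0 | 0 → deadlocked
  m2 = c.(0 | 0) → =c=> m1
  m3 = 0 + 0 → deadlocked
Q's transition system — 4 states:
  n0 = b.(0 + 0 + 0) + a.(0 | 0) + a.c.(0 | 0) → =a=> n1, =a=> n2, =b=> n3
  n1 = 0 | 0 → deadlocked
  n2 = c.(0 | 0) → =c=> n1
  n3 = 0 + 0 + 0 → deadlocked
Partition-refinement fixed point:
  B0 = {m0, n0}
  B1 = {m1, m3, n1, n3}
  B2 = {m2, n2}
m0 ∈ B0, n0 ∈ B0 → same block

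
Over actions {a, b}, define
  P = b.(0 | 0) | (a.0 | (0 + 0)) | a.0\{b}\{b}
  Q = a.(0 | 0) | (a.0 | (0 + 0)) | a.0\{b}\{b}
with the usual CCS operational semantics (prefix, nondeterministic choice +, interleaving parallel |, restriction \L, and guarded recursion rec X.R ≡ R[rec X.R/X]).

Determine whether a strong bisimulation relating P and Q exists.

NO

P's transition system — 8 states:
  u0 = b.(0 | 0) | (a.0 | (0 + 0)) | a.0\{b}\{b} :: --a--▸ u1, --a--▸ u2, --b--▸ u3
  u1 = b.(0 | 0) | (0 | (0 + 0)) | a.0\{b}\{b} :: --a--▸ u4, --b--▸ u5
  u2 = b.(0 | 0) | (a.0 | (0 + 0)) | 0\{b}\{b} :: --a--▸ u4, --b--▸ u6
  u3 = 0 | 0 | (a.0 | (0 + 0)) | a.0\{b}\{b} :: --a--▸ u5, --a--▸ u6
  u4 = b.(0 | 0) | (0 | (0 + 0)) | 0\{b}\{b} :: --b--▸ u7
  u5 = 0 | 0 | (0 | (0 + 0)) | a.0\{b}\{b} :: --a--▸ u7
  u6 = 0 | 0 | (a.0 | (0 + 0)) | 0\{b}\{b} :: --a--▸ u7
  u7 = 0 | 0 | (0 | (0 + 0)) | 0\{b}\{b} :: ∅
Q's transition system — 8 states:
  v0 = a.(0 | 0) | (a.0 | (0 + 0)) | a.0\{b}\{b} :: --a--▸ v1, --a--▸ v2, --a--▸ v3
  v1 = 0 | 0 | (a.0 | (0 + 0)) | a.0\{b}\{b} :: --a--▸ v4, --a--▸ v5
  v2 = a.(0 | 0) | (0 | (0 + 0)) | a.0\{b}\{b} :: --a--▸ v4, --a--▸ v6
  v3 = a.(0 | 0) | (a.0 | (0 + 0)) | 0\{b}\{b} :: --a--▸ v5, --a--▸ v6
  v4 = 0 | 0 | (0 | (0 + 0)) | a.0\{b}\{b} :: --a--▸ v7
  v5 = 0 | 0 | (a.0 | (0 + 0)) | 0\{b}\{b} :: --a--▸ v7
  v6 = a.(0 | 0) | (0 | (0 + 0)) | 0\{b}\{b} :: --a--▸ v7
  v7 = 0 | 0 | (0 | (0 + 0)) | 0\{b}\{b} :: ∅
Bisimilarity quotient blocks:
  B0 = {u0}
  B1 = {u1, u2}
  B2 = {u4}
  B3 = {u7, v7}
  B4 = {u5, u6, v4, v5, v6}
  B5 = {u3, v1, v2, v3}
  B6 = {v0}
u0 ∈ B0, v0 ∈ B6 → different blocks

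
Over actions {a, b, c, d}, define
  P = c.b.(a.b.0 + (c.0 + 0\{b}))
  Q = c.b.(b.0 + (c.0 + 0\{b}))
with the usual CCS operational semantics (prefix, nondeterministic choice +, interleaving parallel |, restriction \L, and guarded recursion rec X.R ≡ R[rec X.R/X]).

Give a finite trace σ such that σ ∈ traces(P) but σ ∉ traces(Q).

P's transition system — 5 states:
  s0 = c.b.(a.b.0 + (c.0 + 0\{b})) :: —c→ s1
  s1 = b.(a.b.0 + (c.0 + 0\{b})) :: —b→ s2
  s2 = a.b.0 + (c.0 + 0\{b}) :: —a→ s3, —c→ s4
  s3 = b.0 :: —b→ s4
  s4 = 0 :: ·
Q's transition system — 4 states:
  t0 = c.b.(b.0 + (c.0 + 0\{b})) :: —c→ t1
  t1 = b.(b.0 + (c.0 + 0\{b})) :: —b→ t2
  t2 = b.0 + (c.0 + 0\{b}) :: —b→ t3, —c→ t3
  t3 = 0 :: ·
Run σ = ⟨cba⟩ on P: start {s0}
  [1] c ⇒ {s1}
  [2] b ⇒ {s2}
  [3] a ⇒ {s3}
  ✓ P
Run σ = ⟨cba⟩ on Q: start {t0}
  [1] c ⇒ {t1}
  [2] b ⇒ {t2}
  [3] a ⇒ ∅ (Q stuck)

cba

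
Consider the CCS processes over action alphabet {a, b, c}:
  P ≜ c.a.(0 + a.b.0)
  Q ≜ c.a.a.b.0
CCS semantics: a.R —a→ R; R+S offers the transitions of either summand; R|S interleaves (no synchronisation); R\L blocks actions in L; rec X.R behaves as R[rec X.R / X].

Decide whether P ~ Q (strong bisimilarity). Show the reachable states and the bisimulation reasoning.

P ~ Q

LTS(P): 5 reachable states
  m0 = c.a.(0 + a.b.0) | —c→ m1
  m1 = a.(0 + a.b.0) | —a→ m2
  m2 = 0 + a.b.0 | —a→ m3
  m3 = b.0 | —b→ m4
  m4 = 0 | (no moves)
LTS(Q): 5 reachable states
  n0 = c.a.a.b.0 | —c→ n1
  n1 = a.a.b.0 | —a→ n2
  n2 = a.b.0 | —a→ n3
  n3 = b.0 | —b→ n4
  n4 = 0 | (no moves)
Coarsest stable partition (strong bisimilarity classes):
  B0 = {m0, n0}
  B1 = {m1, n1}
  B2 = {m2, n2}
  B3 = {m3, n3}
  B4 = {m4, n4}
m0 ∈ B0, n0 ∈ B0 → same block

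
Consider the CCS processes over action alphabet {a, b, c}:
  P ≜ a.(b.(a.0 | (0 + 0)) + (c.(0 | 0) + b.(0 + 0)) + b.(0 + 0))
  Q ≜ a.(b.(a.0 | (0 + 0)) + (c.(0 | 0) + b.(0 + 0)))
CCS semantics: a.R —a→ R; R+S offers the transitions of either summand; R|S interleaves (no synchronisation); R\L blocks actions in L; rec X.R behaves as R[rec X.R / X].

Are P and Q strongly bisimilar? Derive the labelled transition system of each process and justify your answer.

LTS(P): 6 reachable states
  p0 = a.(b.(a.0 | (0 + 0)) + (c.(0 | 0) + b.(0 + 0)) + b.(0 + 0)) → —a→ p1
  p1 = b.(a.0 | (0 + 0)) + (c.(0 | 0) + b.(0 + 0)) + b.(0 + 0) → —b→ p2, —b→ p3, —c→ p4
  p2 = 0 + 0 → stopped
  p3 = a.0 | (0 + 0) → —a→ p5
  p4 = 0 | 0 → stopped
  p5 = 0 | (0 + 0) → stopped
LTS(Q): 6 reachable states
  q0 = a.(b.(a.0 | (0 + 0)) + (c.(0 | 0) + b.(0 + 0))) → —a→ q1
  q1 = b.(a.0 | (0 + 0)) + (c.(0 | 0) + b.(0 + 0)) → —b→ q2, —b→ q3, —c→ q4
  q2 = 0 + 0 → stopped
  q3 = a.0 | (0 + 0) → —a→ q5
  q4 = 0 | 0 → stopped
  q5 = 0 | (0 + 0) → stopped
Partition-refinement fixed point:
  B0 = {p0, q0}
  B1 = {p1, q1}
  B2 = {p2, p4, p5, q2, q4, q5}
  B3 = {p3, q3}
p0 ∈ B0, q0 ∈ B0 → same block

bisimilar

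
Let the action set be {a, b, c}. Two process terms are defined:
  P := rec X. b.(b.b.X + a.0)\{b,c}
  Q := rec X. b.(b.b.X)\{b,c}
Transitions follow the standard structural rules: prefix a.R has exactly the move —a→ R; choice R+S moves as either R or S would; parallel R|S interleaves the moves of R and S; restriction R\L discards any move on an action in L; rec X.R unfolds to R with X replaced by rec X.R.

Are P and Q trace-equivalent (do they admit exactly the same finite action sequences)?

trace-distinct — witness ⟨ba⟩

LTS(P): 3 reachable states
  s0 = rec X. b.(b.b.X + a.0)\{b,c} | --b--▸ s1
  s1 = (b.b.(rec X. b.(b.b.X + a.0)\{b,c}) + a.0)\{b,c} | --a--▸ s2
  s2 = 0\{b,c} | ∅
LTS(Q): 2 reachable states
  t0 = rec X. b.(b.b.X)\{b,c} | --b--▸ t1
  t1 = (b.b.(rec X. b.(b.b.X)\{b,c}))\{b,c} | ∅
Run σ = ⟨ba⟩ on P: start {s0}
  after b @ step 1: {s1}
  after a @ step 2: {s2}
  — P admits the full trace.
Run σ = ⟨ba⟩ on Q: start {t0}
  after b @ step 1: {t1}
  after a @ step 2: ∅  — Q cannot continue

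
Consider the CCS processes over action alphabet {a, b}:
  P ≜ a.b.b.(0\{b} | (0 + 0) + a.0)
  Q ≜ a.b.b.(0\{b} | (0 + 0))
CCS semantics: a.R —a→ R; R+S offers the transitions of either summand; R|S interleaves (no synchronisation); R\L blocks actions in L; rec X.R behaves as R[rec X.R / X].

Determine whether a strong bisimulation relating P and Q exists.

Reachable graph of P (5 states):
  p0 = a.b.b.(0\{b} | (0 + 0) + a.0) has moves —a→ p1
  p1 = b.b.(0\{b} | (0 + 0) + a.0) has moves —b→ p2
  p2 = b.(0\{b} | (0 + 0) + a.0) has moves —b→ p3
  p3 = 0\{b} | (0 + 0) + a.0 has moves —a→ p4
  p4 = 0 has moves (no moves)
Reachable graph of Q (4 states):
  q0 = a.b.b.(0\{b} | (0 + 0)) has moves —a→ q1
  q1 = b.b.(0\{b} | (0 + 0)) has moves —b→ q2
  q2 = b.(0\{b} | (0 + 0)) has moves —b→ q3
  q3 = 0\{b} | (0 + 0) has moves (no moves)
Coarsest stable partition (strong bisimilarity classes):
  B0 = {p0}
  B1 = {p1}
  B2 = {p2}
  B3 = {p3}
  B4 = {p4, q3}
  B5 = {q0}
  B6 = {q1}
  B7 = {q2}
p0 ∈ B0, q0 ∈ B5 → different blocks

NO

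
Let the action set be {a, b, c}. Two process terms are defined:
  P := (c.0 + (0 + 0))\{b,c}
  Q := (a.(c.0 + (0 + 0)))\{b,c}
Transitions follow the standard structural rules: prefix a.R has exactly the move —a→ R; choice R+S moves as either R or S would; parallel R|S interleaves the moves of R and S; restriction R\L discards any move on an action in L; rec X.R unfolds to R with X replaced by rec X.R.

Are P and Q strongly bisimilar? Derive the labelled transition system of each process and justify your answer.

P's transition system — 1 states:
  u0 = (c.0 + (0 + 0))\{b,c} ⊢ stopped
Q's transition system — 2 states:
  v0 = (a.(c.0 + (0 + 0)))\{b,c} ⊢ -a-> v1
  v1 = (c.0 + (0 + 0))\{b,c} ⊢ stopped
Partition-refinement fixed point:
  B0 = {u0, v1}
  B1 = {v0}
u0 ∈ B0, v0 ∈ B1 → different blocks

P ≁ Q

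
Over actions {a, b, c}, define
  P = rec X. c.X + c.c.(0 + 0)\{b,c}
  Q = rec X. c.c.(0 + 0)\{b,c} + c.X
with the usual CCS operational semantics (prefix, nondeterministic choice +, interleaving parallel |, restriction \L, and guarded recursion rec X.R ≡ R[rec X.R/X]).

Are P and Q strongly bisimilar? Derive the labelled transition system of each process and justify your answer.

LTS(P): 3 reachable states
  m0 = rec X. c.X + c.c.(0 + 0)\{b,c} ⊢ -c-> m0, -c-> m1
  m1 = c.(0 + 0)\{b,c} ⊢ -c-> m2
  m2 = (0 + 0)\{b,c} ⊢ stopped
LTS(Q): 3 reachable states
  n0 = rec X. c.c.(0 + 0)\{b,c} + c.X ⊢ -c-> n0, -c-> n1
  n1 = c.(0 + 0)\{b,c} ⊢ -c-> n2
  n2 = (0 + 0)\{b,c} ⊢ stopped
Coarsest stable partition (strong bisimilarity classes):
  B0 = {m0, n0}
  B1 = {m1, n1}
  B2 = {m2, n2}
m0 ∈ B0, n0 ∈ B0 → same block

bisimilar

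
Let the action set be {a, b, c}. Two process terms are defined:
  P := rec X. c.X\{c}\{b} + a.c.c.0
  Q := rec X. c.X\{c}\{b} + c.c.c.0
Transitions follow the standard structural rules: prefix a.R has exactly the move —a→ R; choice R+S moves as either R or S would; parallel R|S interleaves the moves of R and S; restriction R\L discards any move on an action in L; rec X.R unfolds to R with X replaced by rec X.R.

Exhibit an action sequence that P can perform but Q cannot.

LTS(P): 6 reachable states
  s0 = rec X. c.X\{c}\{b} + a.c.c.0 | =a=> s1, =c=> s2
  s1 = c.c.0 | =c=> s3
  s2 = (rec X. c.X\{c}\{b} + a.c.c.0)\{c}\{b} | =a=> s4
  s3 = c.0 | =c=> s5
  s4 = (c.c.0)\{c}\{b} | stopped
  s5 = 0 | stopped
LTS(Q): 5 reachable states
  t0 = rec X. c.X\{c}\{b} + c.c.c.0 | =c=> t1, =c=> t2
  t1 = (rec X. c.X\{c}\{b} + c.c.c.0)\{c}\{b} | stopped
  t2 = c.c.0 | =c=> t3
  t3 = c.0 | =c=> t4
  t4 = 0 | stopped
Executing a from P (initial set {s0}):
  after a @ step 1: {s1}
  ✓ P
Executing a from Q (initial set {t0}):
  after a @ step 1: no successor for Q

a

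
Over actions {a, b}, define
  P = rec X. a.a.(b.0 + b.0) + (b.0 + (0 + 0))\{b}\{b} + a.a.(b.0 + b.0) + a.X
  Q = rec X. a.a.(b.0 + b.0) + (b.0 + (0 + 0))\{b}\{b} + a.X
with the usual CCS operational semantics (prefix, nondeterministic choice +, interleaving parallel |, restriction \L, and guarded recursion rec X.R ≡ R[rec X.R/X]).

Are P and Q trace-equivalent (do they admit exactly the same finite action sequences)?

P's transition system — 4 states:
  m0 = rec X. a.a.(b.0 + b.0) + (b.0 + (0 + 0))\{b}\{b} + a.a.(b.0 + b.0) + a.X has moves —a→ m0, —a→ m1
  m1 = a.(b.0 + b.0) has moves —a→ m2
  m2 = b.0 + b.0 has moves —b→ m3
  m3 = 0 has moves deadlocked
Q's transition system — 4 states:
  n0 = rec X. a.a.(b.0 + b.0) + (b.0 + (0 + 0))\{b}\{b} + a.X has moves —a→ n0, —a→ n1
  n1 = a.(b.0 + b.0) has moves —a→ n2
  n2 = b.0 + b.0 has moves —b→ n3
  n3 = 0 has moves deadlocked
Coarsest stable partition (strong bisimilarity classes):
  B0 = {m0, n0}
  B1 = {m1, n1}
  B2 = {m2, n2}
  B3 = {m3, n3}
m0 ∈ B0, n0 ∈ B0 → same block
Bisimilar ⇒ trace-equivalent.

YES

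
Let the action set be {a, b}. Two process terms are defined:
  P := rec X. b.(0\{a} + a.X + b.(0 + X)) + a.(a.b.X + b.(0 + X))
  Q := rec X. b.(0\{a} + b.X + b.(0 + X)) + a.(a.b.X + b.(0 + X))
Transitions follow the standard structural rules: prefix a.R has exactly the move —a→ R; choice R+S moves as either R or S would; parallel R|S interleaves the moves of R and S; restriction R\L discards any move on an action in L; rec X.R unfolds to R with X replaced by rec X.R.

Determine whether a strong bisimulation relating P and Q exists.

P's transition system — 5 states:
  m0 = rec X. b.(0\{a} + a.X + b.(0 + X)) + a.(a.b.X + b.(0 + X)) | -a-> m1, -b-> m2
  m1 = a.b.(rec X. b.(0\{a} + a.X + b.(0 + X)) + a.(a.b.X + b.(0 + X))) + b.(0 + (rec X. b.(0\{a} + a.X + b.(0 + X)) + a.(a.b.X + b.(0 + X)))) | -a-> m3, -b-> m4
  m2 = 0\{a} + a.(rec X. b.(0\{a} + a.X + b.(0 + X)) + a.(a.b.X + b.(0 + X))) + b.(0 + (rec X. b.(0\{a} + a.X + b.(0 + X)) + a.(a.b.X + b.(0 + X)))) | -a-> m0, -b-> m4
  m3 = b.(rec X. b.(0\{a} + a.X + b.(0 + X)) + a.(a.b.X + b.(0 + X))) | -b-> m0
  m4 = 0 + (rec X. b.(0\{a} + a.X + b.(0 + X)) + a.(a.b.X + b.(0 + X))) | -a-> m1, -b-> m2
Q's transition system — 5 states:
  n0 = rec X. b.(0\{a} + b.X + b.(0 + X)) + a.(a.b.X + b.(0 + X)) | -a-> n1, -b-> n2
  n1 = a.b.(rec X. b.(0\{a} + b.X + b.(0 + X)) + a.(a.b.X + b.(0 + X))) + b.(0 + (rec X. b.(0\{a} + b.X + b.(0 + X)) + a.(a.b.X + b.(0 + X)))) | -a-> n3, -b-> n4
  n2 = 0\{a} + b.(rec X. b.(0\{a} + b.X + b.(0 + X)) + a.(a.b.X + b.(0 + X))) + b.(0 + (rec X. b.(0\{a} + b.X + b.(0 + X)) + a.(a.b.X + b.(0 + X)))) | -b-> n0, -b-> n4
  n3 = b.(rec X. b.(0\{a} + b.X + b.(0 + X)) + a.(a.b.X + b.(0 + X))) | -b-> n0
  n4 = 0 + (rec X. b.(0\{a} + b.X + b.(0 + X)) + a.(a.b.X + b.(0 + X))) | -a-> n1, -b-> n2
Coarsest stable partition (strong bisimilarity classes):
  B0 = {m0, m4}
  B1 = {m2}
  B2 = {m1}
  B3 = {m3}
  B4 = {n0, n4}
  B5 = {n2, n3}
  B6 = {n1}
m0 ∈ B0, n0 ∈ B4 → different blocks

NO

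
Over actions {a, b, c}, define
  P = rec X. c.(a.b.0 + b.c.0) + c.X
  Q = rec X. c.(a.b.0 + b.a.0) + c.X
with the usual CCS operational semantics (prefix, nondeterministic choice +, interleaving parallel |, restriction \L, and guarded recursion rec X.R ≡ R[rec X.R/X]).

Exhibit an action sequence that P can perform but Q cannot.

cbc

Reachable graph of P (5 states):
  p0 = rec X. c.(a.b.0 + b.c.0) + c.X ⊢ --c--▸ p0, --c--▸ p1
  p1 = a.b.0 + b.c.0 ⊢ --a--▸ p2, --b--▸ p3
  p2 = b.0 ⊢ --b--▸ p4
  p3 = c.0 ⊢ --c--▸ p4
  p4 = 0 ⊢ deadlocked
Reachable graph of Q (5 states):
  q0 = rec X. c.(a.b.0 + b.a.0) + c.X ⊢ --c--▸ q0, --c--▸ q1
  q1 = a.b.0 + b.a.0 ⊢ --a--▸ q2, --b--▸ q3
  q2 = b.0 ⊢ --b--▸ q4
  q3 = a.0 ⊢ --a--▸ q4
  q4 = 0 ⊢ deadlocked
Executing cbc from P (initial set {p0}):
  after c @ step 1: {p0, p1}
  after b @ step 2: {p3}
  after c @ step 3: {p4}
  — P admits the full trace.
Executing cbc from Q (initial set {q0}):
  after c @ step 1: {q0, q1}
  after b @ step 2: {q3}
  after c @ step 3: ∅  — Q cannot continue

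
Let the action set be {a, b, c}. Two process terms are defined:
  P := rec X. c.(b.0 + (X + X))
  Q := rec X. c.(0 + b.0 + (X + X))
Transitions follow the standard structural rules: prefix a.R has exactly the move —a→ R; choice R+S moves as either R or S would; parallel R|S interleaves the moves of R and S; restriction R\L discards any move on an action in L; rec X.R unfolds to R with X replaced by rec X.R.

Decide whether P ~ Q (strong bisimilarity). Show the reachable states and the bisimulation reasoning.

LTS(P): 3 reachable states
  u0 = rec X. c.(b.0 + (X + X)) has moves =c=> u1
  u1 = b.0 + ((rec X. c.(b.0 + (X + X))) + (rec X. c.(b.0 + (X + X)))) has moves =b=> u2, =c=> u1
  u2 = 0 has moves ∅
LTS(Q): 3 reachable states
  v0 = rec X. c.(0 + b.0 + (X + X)) has moves =c=> v1
  v1 = 0 + b.0 + ((rec X. c.(0 + b.0 + (X + X))) + (rec X. c.(0 + b.0 + (X + X)))) has moves =b=> v2, =c=> v1
  v2 = 0 has moves ∅
Bisimilarity quotient blocks:
  B0 = {u0, v0}
  B1 = {u1, v1}
  B2 = {u2, v2}
u0 ∈ B0, v0 ∈ B0 → same block

P ~ Q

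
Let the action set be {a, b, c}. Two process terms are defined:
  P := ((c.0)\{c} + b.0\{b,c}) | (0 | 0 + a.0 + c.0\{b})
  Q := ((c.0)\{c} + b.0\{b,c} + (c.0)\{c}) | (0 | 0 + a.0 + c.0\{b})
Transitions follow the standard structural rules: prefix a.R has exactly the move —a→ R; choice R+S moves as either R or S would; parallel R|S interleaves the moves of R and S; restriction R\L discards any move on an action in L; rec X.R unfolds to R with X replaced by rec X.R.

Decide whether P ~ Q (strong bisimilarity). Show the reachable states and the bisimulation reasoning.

bisimilar

Reachable graph of P (6 states):
  p0 = ((c.0)\{c} + b.0\{b,c}) | (0 | 0 + a.0 + c.0\{b}) → —a→ p1, —b→ p2, —c→ p3
  p1 = ((c.0)\{c} + b.0\{b,c}) | 0 → —b→ p4
  p2 = 0\{b,c} | (0 | 0 + a.0 + c.0\{b}) → —a→ p4, —c→ p5
  p3 = ((c.0)\{c} + b.0\{b,c}) | 0\{b} → —b→ p5
  p4 = 0\{b,c} | 0 → (no moves)
  p5 = 0\{b,c} | 0\{b} → (no moves)
Reachable graph of Q (6 states):
  q0 = ((c.0)\{c} + b.0\{b,c} + (c.0)\{c}) | (0 | 0 + a.0 + c.0\{b}) → —a→ q1, —b→ q2, —c→ q3
  q1 = ((c.0)\{c} + b.0\{b,c} + (c.0)\{c}) | 0 → —b→ q4
  q2 = 0\{b,c} | (0 | 0 + a.0 + c.0\{b}) → —a→ q4, —c→ q5
  q3 = ((c.0)\{c} + b.0\{b,c} + (c.0)\{c}) | 0\{b} → —b→ q5
  q4 = 0\{b,c} | 0 → (no moves)
  q5 = 0\{b,c} | 0\{b} → (no moves)
Bisimilarity quotient blocks:
  B0 = {p0, q0}
  B1 = {p1, p3, q1, q3}
  B2 = {p4, p5, q4, q5}
  B3 = {p2, q2}
p0 ∈ B0, q0 ∈ B0 → same block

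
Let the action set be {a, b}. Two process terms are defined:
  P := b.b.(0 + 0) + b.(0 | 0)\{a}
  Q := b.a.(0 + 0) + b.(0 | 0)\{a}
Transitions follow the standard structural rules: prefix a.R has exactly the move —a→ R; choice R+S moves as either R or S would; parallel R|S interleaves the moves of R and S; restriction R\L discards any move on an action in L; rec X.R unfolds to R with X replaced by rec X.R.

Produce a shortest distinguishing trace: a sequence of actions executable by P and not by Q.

LTS(P): 4 reachable states
  s0 = b.b.(0 + 0) + b.(0 | 0)\{a} → --b--▸ s1, --b--▸ s2
  s1 = (0 | 0)\{a} → stopped
  s2 = b.(0 + 0) → --b--▸ s3
  s3 = 0 + 0 → stopped
LTS(Q): 4 reachable states
  t0 = b.a.(0 + 0) + b.(0 | 0)\{a} → --b--▸ t1, --b--▸ t2
  t1 = (0 | 0)\{a} → stopped
  t2 = a.(0 + 0) → --a--▸ t3
  t3 = 0 + 0 → stopped
Run σ = ⟨bb⟩ on P: start {s0}
  after b @ step 1: {s1, s2}
  after b @ step 2: {s3}
  — P admits the full trace.
Run σ = ⟨bb⟩ on Q: start {t0}
  after b @ step 1: {t1, t2}
  after b @ step 2: ∅  — Q cannot continue

bb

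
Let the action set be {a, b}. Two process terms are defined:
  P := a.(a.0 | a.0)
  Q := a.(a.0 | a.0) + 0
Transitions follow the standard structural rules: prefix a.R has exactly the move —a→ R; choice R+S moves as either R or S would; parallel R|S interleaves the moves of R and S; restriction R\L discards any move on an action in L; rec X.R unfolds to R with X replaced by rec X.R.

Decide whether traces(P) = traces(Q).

LTS(P): 5 reachable states
  s0 = a.(a.0 | a.0) → —a→ s1
  s1 = a.0 | a.0 → —a→ s2, —a→ s3
  s2 = 0 | a.0 → —a→ s4
  s3 = a.0 | 0 → —a→ s4
  s4 = 0 | 0 → (no moves)
LTS(Q): 5 reachable states
  t0 = a.(a.0 | a.0) + 0 → —a→ t1
  t1 = a.0 | a.0 → —a→ t2, —a→ t3
  t2 = 0 | a.0 → —a→ t4
  t3 = a.0 | 0 → —a→ t4
  t4 = 0 | 0 → (no moves)
Bisimilarity quotient blocks:
  B0 = {s0, t0}
  B1 = {s1, t1}
  B2 = {s2, s3, t2, t3}
  B3 = {s4, t4}
s0 ∈ B0, t0 ∈ B0 → same block
Bisimilar ⇒ trace-equivalent.

YES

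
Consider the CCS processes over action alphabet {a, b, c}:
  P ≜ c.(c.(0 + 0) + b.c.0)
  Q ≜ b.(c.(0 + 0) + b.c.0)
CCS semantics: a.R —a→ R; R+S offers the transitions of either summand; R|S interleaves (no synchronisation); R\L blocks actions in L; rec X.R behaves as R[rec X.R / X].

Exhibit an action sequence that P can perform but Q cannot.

Reachable graph of P (5 states):
  p0 = c.(c.(0 + 0) + b.c.0) :: -c-> p1
  p1 = c.(0 + 0) + b.c.0 :: -b-> p2, -c-> p3
  p2 = c.0 :: -c-> p4
  p3 = 0 + 0 :: stopped
  p4 = 0 :: stopped
Reachable graph of Q (5 states):
  q0 = b.(c.(0 + 0) + b.c.0) :: -b-> q1
  q1 = c.(0 + 0) + b.c.0 :: -b-> q2, -c-> q3
  q2 = c.0 :: -c-> q4
  q3 = 0 + 0 :: stopped
  q4 = 0 :: stopped
Trace ⟨c⟩ through P, begin at {p0}:
  step 1 (c): {p1}
  — P admits the full trace.
Trace ⟨c⟩ through Q, begin at {q0}:
  step 1 (c): no successor for Q

c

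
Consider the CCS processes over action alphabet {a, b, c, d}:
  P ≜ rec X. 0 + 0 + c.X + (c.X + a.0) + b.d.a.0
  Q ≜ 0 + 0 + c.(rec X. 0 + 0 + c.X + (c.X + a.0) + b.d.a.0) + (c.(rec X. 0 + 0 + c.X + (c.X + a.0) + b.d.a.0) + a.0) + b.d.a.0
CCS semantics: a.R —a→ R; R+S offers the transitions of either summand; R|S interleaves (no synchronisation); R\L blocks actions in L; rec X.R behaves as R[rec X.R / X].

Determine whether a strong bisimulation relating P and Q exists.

P's transition system — 4 states:
  u0 = rec X. 0 + 0 + c.X + (c.X + a.0) + b.d.a.0 → =a=> u1, =b=> u2, =c=> u0
  u1 = 0 → (no moves)
  u2 = d.a.0 → =d=> u3
  u3 = a.0 → =a=> u1
Q's transition system — 5 states:
  v0 = 0 + 0 + c.(rec X. 0 + 0 + c.X + (c.X + a.0) + b.d.a.0) + (c.(rec X. 0 + 0 + c.X + (c.X + a.0) + b.d.a.0) + a.0) + b.d.a.0 → =a=> v1, =b=> v2, =c=> v3
  v1 = 0 → (no moves)
  v2 = d.a.0 → =d=> v4
  v3 = rec X. 0 + 0 + c.X + (c.X + a.0) + b.d.a.0 → =a=> v1, =b=> v2, =c=> v3
  v4 = a.0 → =a=> v1
Bisimilarity quotient blocks:
  B0 = {u0, v0, v3}
  B1 = {u1, v1}
  B2 = {u2, v2}
  B3 = {u3, v4}
u0 ∈ B0, v0 ∈ B0 → same block

YES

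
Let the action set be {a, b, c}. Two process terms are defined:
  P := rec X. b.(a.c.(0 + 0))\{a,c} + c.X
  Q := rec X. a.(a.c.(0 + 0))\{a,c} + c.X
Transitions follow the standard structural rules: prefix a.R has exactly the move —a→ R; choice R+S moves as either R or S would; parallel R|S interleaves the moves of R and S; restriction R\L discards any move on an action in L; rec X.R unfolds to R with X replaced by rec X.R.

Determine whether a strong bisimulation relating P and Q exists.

LTS(P): 2 reachable states
  m0 = rec X. b.(a.c.(0 + 0))\{a,c} + c.X :: -b-> m1, -c-> m0
  m1 = (a.c.(0 + 0))\{a,c} :: stopped
LTS(Q): 2 reachable states
  n0 = rec X. a.(a.c.(0 + 0))\{a,c} + c.X :: -a-> n1, -c-> n0
  n1 = (a.c.(0 + 0))\{a,c} :: stopped
Coarsest stable partition (strong bisimilarity classes):
  B0 = {m0}
  B1 = {m1, n1}
  B2 = {n0}
m0 ∈ B0, n0 ∈ B2 → different blocks

not bisimilar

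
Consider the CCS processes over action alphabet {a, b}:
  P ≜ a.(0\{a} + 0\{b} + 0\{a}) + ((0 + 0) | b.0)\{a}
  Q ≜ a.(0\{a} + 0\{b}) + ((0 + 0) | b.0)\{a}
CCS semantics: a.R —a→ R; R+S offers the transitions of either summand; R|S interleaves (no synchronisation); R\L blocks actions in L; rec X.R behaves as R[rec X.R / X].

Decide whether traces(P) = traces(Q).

LTS(P): 3 reachable states
  m0 = a.(0\{a} + 0\{b} + 0\{a}) + ((0 + 0) | b.0)\{a} → =a=> m1, =b=> m2
  m1 = 0\{a} + 0\{b} + 0\{a} → ∅
  m2 = ((0 + 0) | 0)\{a} → ∅
LTS(Q): 3 reachable states
  n0 = a.(0\{a} + 0\{b}) + ((0 + 0) | b.0)\{a} → =a=> n1, =b=> n2
  n1 = 0\{a} + 0\{b} → ∅
  n2 = ((0 + 0) | 0)\{a} → ∅
Partition-refinement fixed point:
  B0 = {m0, n0}
  B1 = {m1, m2, n1, n2}
m0 ∈ B0, n0 ∈ B0 → same block
Bisimilar ⇒ trace-equivalent.

trace-equivalent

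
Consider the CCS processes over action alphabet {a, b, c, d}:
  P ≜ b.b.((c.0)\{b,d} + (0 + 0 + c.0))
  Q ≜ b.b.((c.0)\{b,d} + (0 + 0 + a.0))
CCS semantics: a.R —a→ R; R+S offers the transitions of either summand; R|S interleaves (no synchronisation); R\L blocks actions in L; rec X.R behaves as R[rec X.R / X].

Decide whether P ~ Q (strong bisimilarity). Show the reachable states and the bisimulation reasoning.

NO

P's transition system — 5 states:
  u0 = b.b.((c.0)\{b,d} + (0 + 0 + c.0)) ⊢ —b→ u1
  u1 = b.((c.0)\{b,d} + (0 + 0 + c.0)) ⊢ —b→ u2
  u2 = (c.0)\{b,d} + (0 + 0 + c.0) ⊢ —c→ u3, —c→ u4
  u3 = 0 ⊢ ·
  u4 = 0\{b,d} ⊢ ·
Q's transition system — 5 states:
  v0 = b.b.((c.0)\{b,d} + (0 + 0 + a.0)) ⊢ —b→ v1
  v1 = b.((c.0)\{b,d} + (0 + 0 + a.0)) ⊢ —b→ v2
  v2 = (c.0)\{b,d} + (0 + 0 + a.0) ⊢ —a→ v3, —c→ v4
  v3 = 0 ⊢ ·
  v4 = 0\{b,d} ⊢ ·
Bisimilarity quotient blocks:
  B0 = {u0}
  B1 = {u1}
  B2 = {u2}
  B3 = {u3, u4, v3, v4}
  B4 = {v0}
  B5 = {v1}
  B6 = {v2}
u0 ∈ B0, v0 ∈ B4 → different blocks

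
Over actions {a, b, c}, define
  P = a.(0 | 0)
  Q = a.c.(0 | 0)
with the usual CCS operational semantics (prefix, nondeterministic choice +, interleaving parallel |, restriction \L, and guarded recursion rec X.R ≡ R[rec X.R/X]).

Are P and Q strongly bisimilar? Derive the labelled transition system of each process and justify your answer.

Reachable graph of P (2 states):
  s0 = a.(0 | 0) :: --a--▸ s1
  s1 = 0 | 0 :: ∅
Reachable graph of Q (3 states):
  t0 = a.c.(0 | 0) :: --a--▸ t1
  t1 = c.(0 | 0) :: --c--▸ t2
  t2 = 0 | 0 :: ∅
Partition-refinement fixed point:
  B0 = {s0}
  B1 = {s1, t2}
  B2 = {t0}
  B3 = {t1}
s0 ∈ B0, t0 ∈ B2 → different blocks

NO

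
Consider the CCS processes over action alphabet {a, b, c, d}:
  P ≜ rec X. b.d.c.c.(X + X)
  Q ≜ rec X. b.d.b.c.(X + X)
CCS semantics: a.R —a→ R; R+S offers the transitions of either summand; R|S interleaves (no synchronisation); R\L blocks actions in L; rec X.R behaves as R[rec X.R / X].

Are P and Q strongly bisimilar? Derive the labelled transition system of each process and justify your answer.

P's transition system — 5 states:
  u0 = rec X. b.d.c.c.(X + X) → ··b··> u1
  u1 = d.c.c.((rec X. b.d.c.c.(X + X)) + (rec X. b.d.c.c.(X + X))) → ··d··> u2
  u2 = c.c.((rec X. b.d.c.c.(X + X)) + (rec X. b.d.c.c.(X + X))) → ··c··> u3
  u3 = c.((rec X. b.d.c.c.(X + X)) + (rec X. b.d.c.c.(X + X))) → ··c··> u4
  u4 = (rec X. b.d.c.c.(X + X)) + (rec X. b.d.c.c.(X + X)) → ··b··> u1
Q's transition system — 5 states:
  v0 = rec X. b.d.b.c.(X + X) → ··b··> v1
  v1 = d.b.c.((rec X. b.d.b.c.(X + X)) + (rec X. b.d.b.c.(X + X))) → ··d··> v2
  v2 = b.c.((rec X. b.d.b.c.(X + X)) + (rec X. b.d.b.c.(X + X))) → ··b··> v3
  v3 = c.((rec X. b.d.b.c.(X + X)) + (rec X. b.d.b.c.(X + X))) → ··c··> v4
  v4 = (rec X. b.d.b.c.(X + X)) + (rec X. b.d.b.c.(X + X)) → ··b··> v1
Coarsest stable partition (strong bisimilarity classes):
  B0 = {u0, u4}
  B1 = {u1}
  B2 = {u2}
  B3 = {u3}
  B4 = {v0, v4}
  B5 = {v1}
  B6 = {v2}
  B7 = {v3}
u0 ∈ B0, v0 ∈ B4 → different blocks

P ≁ Q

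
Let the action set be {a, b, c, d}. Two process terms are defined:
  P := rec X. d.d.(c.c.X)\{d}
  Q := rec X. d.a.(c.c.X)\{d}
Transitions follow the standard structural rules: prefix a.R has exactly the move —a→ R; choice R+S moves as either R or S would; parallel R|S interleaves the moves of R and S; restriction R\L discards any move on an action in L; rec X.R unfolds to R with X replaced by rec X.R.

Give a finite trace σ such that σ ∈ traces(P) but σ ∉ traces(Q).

P's transition system — 5 states:
  m0 = rec X. d.d.(c.c.X)\{d} | --d--▸ m1
  m1 = d.(c.c.(rec X. d.d.(c.c.X)\{d}))\{d} | --d--▸ m2
  m2 = (c.c.(rec X. d.d.(c.c.X)\{d}))\{d} | --c--▸ m3
  m3 = (c.(rec X. d.d.(c.c.X)\{d}))\{d} | --c--▸ m4
  m4 = (rec X. d.d.(c.c.X)\{d})\{d} | ∅
Q's transition system — 5 states:
  n0 = rec X. d.a.(c.c.X)\{d} | --d--▸ n1
  n1 = a.(c.c.(rec X. d.a.(c.c.X)\{d}))\{d} | --a--▸ n2
  n2 = (c.c.(rec X. d.a.(c.c.X)\{d}))\{d} | --c--▸ n3
  n3 = (c.(rec X. d.a.(c.c.X)\{d}))\{d} | --c--▸ n4
  n4 = (rec X. d.a.(c.c.X)\{d})\{d} | ∅
Trace ⟨dd⟩ through P, begin at {m0}:
  after d @ step 1: {m1}
  after d @ step 2: {m2}
  — P admits the full trace.
Trace ⟨dd⟩ through Q, begin at {n0}:
  after d @ step 1: {n1}
  after d @ step 2: ∅ (Q stuck)

dd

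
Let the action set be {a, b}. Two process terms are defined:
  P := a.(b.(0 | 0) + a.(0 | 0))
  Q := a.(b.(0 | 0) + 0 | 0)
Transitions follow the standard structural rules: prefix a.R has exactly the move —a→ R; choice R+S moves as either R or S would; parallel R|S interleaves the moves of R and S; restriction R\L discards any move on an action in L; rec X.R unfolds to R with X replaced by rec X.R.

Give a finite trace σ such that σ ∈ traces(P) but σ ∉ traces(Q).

aa

P's transition system — 3 states:
  u0 = a.(b.(0 | 0) + a.(0 | 0)) has moves —a→ u1
  u1 = b.(0 | 0) + a.(0 | 0) has moves —a→ u2, —b→ u2
  u2 = 0 | 0 has moves ·
Q's transition system — 3 states:
  v0 = a.(b.(0 | 0) + 0 | 0) has moves —a→ v1
  v1 = b.(0 | 0) + 0 | 0 has moves —b→ v2
  v2 = 0 | 0 has moves ·
Run σ = ⟨aa⟩ on P: start {u0}
  step 1 (a): {u1}
  step 2 (a): {u2}
  ✓ P
Run σ = ⟨aa⟩ on Q: start {v0}
  step 1 (a): {v1}
  step 2 (a): ∅ (Q stuck)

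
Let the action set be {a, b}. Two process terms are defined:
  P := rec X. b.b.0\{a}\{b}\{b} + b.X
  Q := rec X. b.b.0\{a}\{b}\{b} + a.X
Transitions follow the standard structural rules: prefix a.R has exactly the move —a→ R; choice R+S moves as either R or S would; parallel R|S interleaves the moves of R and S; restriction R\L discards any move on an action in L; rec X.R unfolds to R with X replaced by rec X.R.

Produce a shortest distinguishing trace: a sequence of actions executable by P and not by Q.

LTS(P): 3 reachable states
  s0 = rec X. b.b.0\{a}\{b}\{b} + b.X :: =b=> s0, =b=> s1
  s1 = b.0\{a}\{b}\{b} :: =b=> s2
  s2 = 0\{a}\{b}\{b} :: stopped
LTS(Q): 3 reachable states
  t0 = rec X. b.b.0\{a}\{b}\{b} + a.X :: =a=> t0, =b=> t1
  t1 = b.0\{a}\{b}\{b} :: =b=> t2
  t2 = 0\{a}\{b}\{b} :: stopped
Trace ⟨bbb⟩ through P, begin at {s0}:
  [1] b ⇒ {s0, s1}
  [2] b ⇒ {s0, s1, s2}
  [3] b ⇒ {s0, s1, s2}
  ✓ P
Trace ⟨bbb⟩ through Q, begin at {t0}:
  [1] b ⇒ {t1}
  [2] b ⇒ {t2}
  [3] b ⇒ ∅ (Q stuck)

bbb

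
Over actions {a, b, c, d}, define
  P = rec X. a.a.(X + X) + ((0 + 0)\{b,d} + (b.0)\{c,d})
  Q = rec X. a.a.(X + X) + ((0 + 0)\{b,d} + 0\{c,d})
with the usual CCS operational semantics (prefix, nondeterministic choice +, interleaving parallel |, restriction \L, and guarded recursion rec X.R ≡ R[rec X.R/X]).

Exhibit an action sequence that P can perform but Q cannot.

Reachable graph of P (4 states):
  s0 = rec X. a.a.(X + X) + ((0 + 0)\{b,d} + (b.0)\{c,d}) | -a-> s1, -b-> s2
  s1 = a.((rec X. a.a.(X + X) + ((0 + 0)\{b,d} + (b.0)\{c,d})) + (rec X. a.a.(X + X) + ((0 + 0)\{b,d} + (b.0)\{c,d}))) | -a-> s3
  s2 = 0\{c,d} | stopped
  s3 = (rec X. a.a.(X + X) + ((0 + 0)\{b,d} + (b.0)\{c,d})) + (rec X. a.a.(X + X) + ((0 + 0)\{b,d} + (b.0)\{c,d})) | -a-> s1, -b-> s2
Reachable graph of Q (3 states):
  t0 = rec X. a.a.(X + X) + ((0 + 0)\{b,d} + 0\{c,d}) | -a-> t1
  t1 = a.((rec X. a.a.(X + X) + ((0 + 0)\{b,d} + 0\{c,d})) + (rec X. a.a.(X + X) + ((0 + 0)\{b,d} + 0\{c,d}))) | -a-> t2
  t2 = (rec X. a.a.(X + X) + ((0 + 0)\{b,d} + 0\{c,d})) + (rec X. a.a.(X + X) + ((0 + 0)\{b,d} + 0\{c,d})) | -a-> t1
Run σ = ⟨b⟩ on P: start {s0}
  after b @ step 1: {s2}
  ✓ P
Run σ = ⟨b⟩ on Q: start {t0}
  after b @ step 1: ∅  — Q cannot continue

b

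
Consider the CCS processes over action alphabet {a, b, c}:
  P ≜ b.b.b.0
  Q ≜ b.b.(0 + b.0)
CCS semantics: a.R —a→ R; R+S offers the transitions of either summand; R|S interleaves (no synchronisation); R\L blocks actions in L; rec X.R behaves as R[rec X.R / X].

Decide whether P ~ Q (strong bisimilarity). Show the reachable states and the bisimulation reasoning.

bisimilar

P's transition system — 4 states:
  p0 = b.b.b.0 ⊢ =b=> p1
  p1 = b.b.0 ⊢ =b=> p2
  p2 = b.0 ⊢ =b=> p3
  p3 = 0 ⊢ (no moves)
Q's transition system — 4 states:
  q0 = b.b.(0 + b.0) ⊢ =b=> q1
  q1 = b.(0 + b.0) ⊢ =b=> q2
  q2 = 0 + b.0 ⊢ =b=> q3
  q3 = 0 ⊢ (no moves)
Partition-refinement fixed point:
  B0 = {p0, q0}
  B1 = {p1, q1}
  B2 = {p2, q2}
  B3 = {p3, q3}
p0 ∈ B0, q0 ∈ B0 → same block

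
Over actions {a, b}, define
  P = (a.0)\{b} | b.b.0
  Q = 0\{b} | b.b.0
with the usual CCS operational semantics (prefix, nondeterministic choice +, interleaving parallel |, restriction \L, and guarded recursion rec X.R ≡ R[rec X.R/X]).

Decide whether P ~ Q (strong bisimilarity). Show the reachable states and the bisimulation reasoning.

P ≁ Q

P's transition system — 6 states:
  p0 = (a.0)\{b} | b.b.0 has moves --a--▸ p1, --b--▸ p2
  p1 = 0\{b} | b.b.0 has moves --b--▸ p3
  p2 = (a.0)\{b} | b.0 has moves --a--▸ p3, --b--▸ p4
  p3 = 0\{b} | b.0 has moves --b--▸ p5
  p4 = (a.0)\{b} | 0 has moves --a--▸ p5
  p5 = 0\{b} | 0 has moves ·
Q's transition system — 3 states:
  q0 = 0\{b} | b.b.0 has moves --b--▸ q1
  q1 = 0\{b} | b.0 has moves --b--▸ q2
  q2 = 0\{b} | 0 has moves ·
Bisimilarity quotient blocks:
  B0 = {p0}
  B1 = {p1, q0}
  B2 = {p3, q1}
  B3 = {p5, q2}
  B4 = {p2}
  B5 = {p4}
p0 ∈ B0, q0 ∈ B1 → different blocks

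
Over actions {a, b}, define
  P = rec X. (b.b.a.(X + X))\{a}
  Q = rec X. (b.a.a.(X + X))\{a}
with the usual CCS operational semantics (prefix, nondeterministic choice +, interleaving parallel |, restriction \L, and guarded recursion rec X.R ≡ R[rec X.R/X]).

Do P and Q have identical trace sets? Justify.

NO — witness ⟨bb⟩

P's transition system — 3 states:
  s0 = rec X. (b.b.a.(X + X))\{a} | =b=> s1
  s1 = (b.a.((rec X. (b.b.a.(X + X))\{a}) + (rec X. (b.b.a.(X + X))\{a})))\{a} | =b=> s2
  s2 = (a.((rec X. (b.b.a.(X + X))\{a}) + (rec X. (b.b.a.(X + X))\{a})))\{a} | stopped
Q's transition system — 2 states:
  t0 = rec X. (b.a.a.(X + X))\{a} | =b=> t1
  t1 = (a.a.((rec X. (b.a.a.(X + X))\{a}) + (rec X. (b.a.a.(X + X))\{a})))\{a} | stopped
Trace ⟨bb⟩ through P, begin at {s0}:
  step 1 (b): {s1}
  step 2 (b): {s2}
  P completes σ.
Trace ⟨bb⟩ through Q, begin at {t0}:
  step 1 (b): {t1}
  step 2 (b): ∅ (Q stuck)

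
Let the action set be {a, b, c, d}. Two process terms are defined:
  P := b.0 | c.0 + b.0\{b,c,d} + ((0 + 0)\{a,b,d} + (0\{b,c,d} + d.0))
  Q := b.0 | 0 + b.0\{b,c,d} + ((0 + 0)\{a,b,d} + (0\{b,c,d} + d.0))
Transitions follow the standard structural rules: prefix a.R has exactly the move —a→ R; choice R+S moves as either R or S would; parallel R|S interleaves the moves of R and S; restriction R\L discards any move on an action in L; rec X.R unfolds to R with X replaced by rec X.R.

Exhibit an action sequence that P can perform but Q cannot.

P's transition system — 6 states:
  m0 = b.0 | c.0 + b.0\{b,c,d} + ((0 + 0)\{a,b,d} + (0\{b,c,d} + d.0)) has moves —b→ m1, —b→ m2, —c→ m3, —d→ m4
  m1 = 0 | c.0 has moves —c→ m5
  m2 = 0\{b,c,d} has moves stopped
  m3 = b.0 | 0 has moves —b→ m5
  m4 = 0 has moves stopped
  m5 = 0 | 0 has moves stopped
Q's transition system — 4 states:
  n0 = b.0 | 0 + b.0\{b,c,d} + ((0 + 0)\{a,b,d} + (0\{b,c,d} + d.0)) has moves —b→ n1, —b→ n2, —d→ n3
  n1 = 0 | 0 has moves stopped
  n2 = 0\{b,c,d} has moves stopped
  n3 = 0 has moves stopped
Run σ = ⟨c⟩ on P: start {m0}
  after c @ step 1: {m3}
  — P admits the full trace.
Run σ = ⟨c⟩ on Q: start {n0}
  after c @ step 1: ∅  — Q cannot continue

c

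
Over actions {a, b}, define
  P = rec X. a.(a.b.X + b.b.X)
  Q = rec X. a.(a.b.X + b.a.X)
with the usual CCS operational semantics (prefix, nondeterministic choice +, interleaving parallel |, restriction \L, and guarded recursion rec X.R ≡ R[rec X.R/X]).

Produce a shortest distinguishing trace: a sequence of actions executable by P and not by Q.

P's transition system — 3 states:
  p0 = rec X. a.(a.b.X + b.b.X) has moves ··a··> p1
  p1 = a.b.(rec X. a.(a.b.X + b.b.X)) + b.b.(rec X. a.(a.b.X + b.b.X)) has moves ··a··> p2, ··b··> p2
  p2 = b.(rec X. a.(a.b.X + b.b.X)) has moves ··b··> p0
Q's transition system — 4 states:
  q0 = rec X. a.(a.b.X + b.a.X) has moves ··a··> q1
  q1 = a.b.(rec X. a.(a.b.X + b.a.X)) + b.a.(rec X. a.(a.b.X + b.a.X)) has moves ··a··> q2, ··b··> q3
  q2 = b.(rec X. a.(a.b.X + b.a.X)) has moves ··b··> q0
  q3 = a.(rec X. a.(a.b.X + b.a.X)) has moves ··a··> q0
Executing abb from P (initial set {p0}):
  after a @ step 1: {p1}
  after b @ step 2: {p2}
  after b @ step 3: {p0}
  ✓ P
Executing abb from Q (initial set {q0}):
  after a @ step 1: {q1}
  after b @ step 2: {q3}
  after b @ step 3: ∅ (Q stuck)

abb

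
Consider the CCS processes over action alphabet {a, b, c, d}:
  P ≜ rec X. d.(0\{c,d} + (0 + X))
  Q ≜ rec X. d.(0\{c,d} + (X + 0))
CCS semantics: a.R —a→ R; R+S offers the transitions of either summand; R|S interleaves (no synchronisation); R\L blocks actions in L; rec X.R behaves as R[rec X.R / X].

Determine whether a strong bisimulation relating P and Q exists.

YES

P's transition system — 2 states:
  p0 = rec X. d.(0\{c,d} + (0 + X)) → =d=> p1
  p1 = 0\{c,d} + (0 + (rec X. d.(0\{c,d} + (0 + X)))) → =d=> p1
Q's transition system — 2 states:
  q0 = rec X. d.(0\{c,d} + (X + 0)) → =d=> q1
  q1 = 0\{c,d} + ((rec X. d.(0\{c,d} + (X + 0))) + 0) → =d=> q1
Partition-refinement fixed point:
  B0 = {p0, p1, q0, q1}
p0 ∈ B0, q0 ∈ B0 → same block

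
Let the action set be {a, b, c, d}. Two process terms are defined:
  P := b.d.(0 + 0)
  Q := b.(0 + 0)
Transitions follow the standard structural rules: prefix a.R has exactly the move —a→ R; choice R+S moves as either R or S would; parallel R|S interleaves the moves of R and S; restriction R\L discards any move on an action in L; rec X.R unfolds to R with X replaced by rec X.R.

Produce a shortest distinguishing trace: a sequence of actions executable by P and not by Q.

P's transition system — 3 states:
  p0 = b.d.(0 + 0) :: --b--▸ p1
  p1 = d.(0 + 0) :: --d--▸ p2
  p2 = 0 + 0 :: ∅
Q's transition system — 2 states:
  q0 = b.(0 + 0) :: --b--▸ q1
  q1 = 0 + 0 :: ∅
Trace ⟨bd⟩ through P, begin at {p0}:
  [1] b ⇒ {p1}
  [2] d ⇒ {p2}
  — P admits the full trace.
Trace ⟨bd⟩ through Q, begin at {q0}:
  [1] b ⇒ {q1}
  [2] d ⇒ ∅ (Q stuck)

bd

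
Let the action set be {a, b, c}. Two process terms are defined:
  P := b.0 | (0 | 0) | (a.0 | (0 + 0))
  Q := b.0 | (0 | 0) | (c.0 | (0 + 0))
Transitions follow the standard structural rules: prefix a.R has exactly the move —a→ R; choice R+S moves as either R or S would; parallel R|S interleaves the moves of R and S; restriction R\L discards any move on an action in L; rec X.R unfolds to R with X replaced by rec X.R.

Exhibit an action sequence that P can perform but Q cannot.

a

P's transition system — 4 states:
  s0 = b.0 | (0 | 0) | (a.0 | (0 + 0)) has moves --a--▸ s1, --b--▸ s2
  s1 = b.0 | (0 | 0) | (0 | (0 + 0)) has moves --b--▸ s3
  s2 = 0 | (0 | 0) | (a.0 | (0 + 0)) has moves --a--▸ s3
  s3 = 0 | (0 | 0) | (0 | (0 + 0)) has moves ·
Q's transition system — 4 states:
  t0 = b.0 | (0 | 0) | (c.0 | (0 + 0)) has moves --b--▸ t1, --c--▸ t2
  t1 = 0 | (0 | 0) | (c.0 | (0 + 0)) has moves --c--▸ t3
  t2 = b.0 | (0 | 0) | (0 | (0 + 0)) has moves --b--▸ t3
  t3 = 0 | (0 | 0) | (0 | (0 + 0)) has moves ·
Trace ⟨a⟩ through P, begin at {s0}:
  [1] a ⇒ {s1}
  P completes σ.
Trace ⟨a⟩ through Q, begin at {t0}:
  [1] a ⇒ ∅ (Q stuck)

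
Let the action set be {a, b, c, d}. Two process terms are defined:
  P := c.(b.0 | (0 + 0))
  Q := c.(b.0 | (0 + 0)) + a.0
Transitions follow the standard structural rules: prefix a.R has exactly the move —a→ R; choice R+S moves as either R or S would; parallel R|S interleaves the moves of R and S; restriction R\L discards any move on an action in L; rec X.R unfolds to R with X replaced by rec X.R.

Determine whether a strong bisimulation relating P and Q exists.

P's transition system — 3 states:
  m0 = c.(b.0 | (0 + 0)) | =c=> m1
  m1 = b.0 | (0 + 0) | =b=> m2
  m2 = 0 | (0 + 0) | deadlocked
Q's transition system — 4 states:
  n0 = c.(b.0 | (0 + 0)) + a.0 | =a=> n1, =c=> n2
  n1 = 0 | deadlocked
  n2 = b.0 | (0 + 0) | =b=> n3
  n3 = 0 | (0 + 0) | deadlocked
Partition-refinement fixed point:
  B0 = {m0}
  B1 = {m1, n2}
  B2 = {m2, n1, n3}
  B3 = {n0}
m0 ∈ B0, n0 ∈ B3 → different blocks

NO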